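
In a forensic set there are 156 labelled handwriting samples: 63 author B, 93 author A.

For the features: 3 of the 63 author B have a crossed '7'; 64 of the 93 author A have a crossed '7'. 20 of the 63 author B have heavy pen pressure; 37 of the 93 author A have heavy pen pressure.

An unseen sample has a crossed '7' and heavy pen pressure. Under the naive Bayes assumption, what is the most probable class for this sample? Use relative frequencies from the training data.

author A

author B: (63/156) × (3/63) × (20/63) ≈ 0.00610501
author A: (93/156) × (64/93) × (37/93) ≈ 0.16322
Highest score → author A.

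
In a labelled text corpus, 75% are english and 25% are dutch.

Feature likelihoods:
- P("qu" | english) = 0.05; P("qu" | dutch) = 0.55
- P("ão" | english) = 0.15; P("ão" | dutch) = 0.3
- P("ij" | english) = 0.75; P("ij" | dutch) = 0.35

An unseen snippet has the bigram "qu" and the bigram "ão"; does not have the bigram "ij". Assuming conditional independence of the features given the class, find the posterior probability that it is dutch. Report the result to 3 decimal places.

english: 0.75 × 0.05 × 0.15 × (1−0.75) = 0.00140625
dutch: 0.25 × 0.55 × 0.3 × (1−0.35) = 0.0268125
P(dutch | x) = 0.0268125 / 0.02821875 ≈ 0.950

0.950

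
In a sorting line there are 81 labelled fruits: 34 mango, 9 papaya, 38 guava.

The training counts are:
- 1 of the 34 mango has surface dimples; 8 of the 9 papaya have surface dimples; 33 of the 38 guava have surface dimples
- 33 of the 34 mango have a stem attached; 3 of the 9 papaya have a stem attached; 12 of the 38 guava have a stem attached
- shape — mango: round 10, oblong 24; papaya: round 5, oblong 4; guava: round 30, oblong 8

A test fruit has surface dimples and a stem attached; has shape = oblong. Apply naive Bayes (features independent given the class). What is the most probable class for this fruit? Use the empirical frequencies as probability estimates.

guava

mango: (34/81) × (1/34) × (33/34) × (24/34) ≈ 0.00845829
papaya: (9/81) × (8/9) × (3/9) × (4/9) ≈ 0.0146319
guava: (38/81) × (33/38) × (12/38) × (8/38) ≈ 0.0270853
Highest score → guava.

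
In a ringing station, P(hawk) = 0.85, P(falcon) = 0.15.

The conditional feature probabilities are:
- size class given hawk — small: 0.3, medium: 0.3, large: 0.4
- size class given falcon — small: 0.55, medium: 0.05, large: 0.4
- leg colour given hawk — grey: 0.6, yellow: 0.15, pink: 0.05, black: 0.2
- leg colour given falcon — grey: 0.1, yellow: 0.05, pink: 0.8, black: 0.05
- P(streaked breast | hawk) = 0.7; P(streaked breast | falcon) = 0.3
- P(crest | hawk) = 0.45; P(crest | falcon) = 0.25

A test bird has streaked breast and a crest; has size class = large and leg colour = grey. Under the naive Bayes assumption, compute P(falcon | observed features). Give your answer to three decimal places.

0.007

hawk: 0.85 × 0.4 × 0.6 × 0.7 × 0.45 = 0.06426
falcon: 0.15 × 0.4 × 0.1 × 0.3 × 0.25 = 0.00045
P(falcon | x) = 0.00045 / 0.06471 ≈ 0.007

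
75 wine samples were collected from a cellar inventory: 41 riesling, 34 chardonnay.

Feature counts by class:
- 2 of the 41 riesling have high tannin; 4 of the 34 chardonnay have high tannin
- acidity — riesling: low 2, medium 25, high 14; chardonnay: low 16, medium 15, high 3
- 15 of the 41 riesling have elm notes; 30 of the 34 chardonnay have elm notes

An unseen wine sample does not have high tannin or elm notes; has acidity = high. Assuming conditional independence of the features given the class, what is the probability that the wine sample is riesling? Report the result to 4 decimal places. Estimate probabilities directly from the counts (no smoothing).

riesling: (41/75) × (39/41) × (14/41) × (26/41) ≈ 0.1126
chardonnay: (34/75) × (30/34) × (3/34) × (4/34) ≈ 0.00415225
P(riesling | x) = 0.1126 / 0.11675225 ≈ 0.9644

0.9644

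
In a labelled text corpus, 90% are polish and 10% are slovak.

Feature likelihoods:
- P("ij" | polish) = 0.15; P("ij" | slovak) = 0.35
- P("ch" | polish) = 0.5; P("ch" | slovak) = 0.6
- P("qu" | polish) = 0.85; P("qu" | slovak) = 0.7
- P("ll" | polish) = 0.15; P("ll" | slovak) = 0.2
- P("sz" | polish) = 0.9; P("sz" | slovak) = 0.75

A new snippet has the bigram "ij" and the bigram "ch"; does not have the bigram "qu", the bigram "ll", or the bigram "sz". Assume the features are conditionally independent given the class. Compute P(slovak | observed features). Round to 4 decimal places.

polish: 0.9 × 0.15 × 0.5 × (1−0.85) × (1−0.15) × (1−0.9) = 0.000860625
slovak: 0.1 × 0.35 × 0.6 × (1−0.7) × (1−0.2) × (1−0.75) = 0.00126
P(slovak | x) = 0.00126 / 0.002120625 ≈ 0.5942

0.5942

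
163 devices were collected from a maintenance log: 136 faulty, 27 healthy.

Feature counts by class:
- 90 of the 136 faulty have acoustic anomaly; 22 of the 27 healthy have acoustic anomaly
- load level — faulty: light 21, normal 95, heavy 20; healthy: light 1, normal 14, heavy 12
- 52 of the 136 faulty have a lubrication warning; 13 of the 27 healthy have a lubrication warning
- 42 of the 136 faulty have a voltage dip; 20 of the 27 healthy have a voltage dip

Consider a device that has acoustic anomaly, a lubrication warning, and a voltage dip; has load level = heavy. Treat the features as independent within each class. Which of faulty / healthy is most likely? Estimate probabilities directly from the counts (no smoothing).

healthy

faulty: (136/163) × (90/136) × (20/136) × (52/136) × (42/136) ≈ 0.00958784
healthy: (27/163) × (22/27) × (12/27) × (13/27) × (20/27) ≈ 0.0213943
Highest score → healthy.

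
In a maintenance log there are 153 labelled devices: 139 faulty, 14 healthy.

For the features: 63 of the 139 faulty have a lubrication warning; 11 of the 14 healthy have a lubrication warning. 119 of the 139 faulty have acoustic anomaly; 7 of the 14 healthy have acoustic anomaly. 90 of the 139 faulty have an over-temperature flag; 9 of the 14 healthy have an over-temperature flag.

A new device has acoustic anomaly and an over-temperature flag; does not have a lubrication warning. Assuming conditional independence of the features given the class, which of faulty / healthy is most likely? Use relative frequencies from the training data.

faulty

faulty: (139/153) × (76/139) × (119/139) × (90/139) ≈ 0.275348
healthy: (14/153) × (3/14) × (7/14) × (9/14) ≈ 0.00630252
Highest score → faulty.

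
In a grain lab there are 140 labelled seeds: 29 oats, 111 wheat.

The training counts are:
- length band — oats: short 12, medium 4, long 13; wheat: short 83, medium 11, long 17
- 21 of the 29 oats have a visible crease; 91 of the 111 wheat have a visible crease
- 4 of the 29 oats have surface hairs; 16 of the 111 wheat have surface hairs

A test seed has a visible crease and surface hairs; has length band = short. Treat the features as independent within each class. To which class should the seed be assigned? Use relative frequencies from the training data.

wheat

oats: (29/140) × (12/29) × (21/29) × (4/29) ≈ 0.00856124
wheat: (111/140) × (83/111) × (91/111) × (16/111) ≈ 0.0700592
Highest score → wheat.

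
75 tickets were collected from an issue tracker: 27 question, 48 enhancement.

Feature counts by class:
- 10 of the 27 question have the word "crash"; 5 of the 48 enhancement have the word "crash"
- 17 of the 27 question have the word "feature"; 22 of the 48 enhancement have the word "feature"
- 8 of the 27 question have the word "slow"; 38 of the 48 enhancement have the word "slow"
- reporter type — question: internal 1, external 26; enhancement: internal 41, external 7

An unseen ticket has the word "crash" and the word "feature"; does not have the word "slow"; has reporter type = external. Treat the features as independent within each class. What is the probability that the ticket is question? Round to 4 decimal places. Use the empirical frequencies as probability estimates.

0.9839

question: (27/75) × (10/27) × (17/27) × (19/27) × (26/27) ≈ 0.0568883
enhancement: (48/75) × (5/48) × (22/48) × (10/48) × (7/48) ≈ 0.000928337
P(question | x) = 0.0568883 / 0.057816637 ≈ 0.9839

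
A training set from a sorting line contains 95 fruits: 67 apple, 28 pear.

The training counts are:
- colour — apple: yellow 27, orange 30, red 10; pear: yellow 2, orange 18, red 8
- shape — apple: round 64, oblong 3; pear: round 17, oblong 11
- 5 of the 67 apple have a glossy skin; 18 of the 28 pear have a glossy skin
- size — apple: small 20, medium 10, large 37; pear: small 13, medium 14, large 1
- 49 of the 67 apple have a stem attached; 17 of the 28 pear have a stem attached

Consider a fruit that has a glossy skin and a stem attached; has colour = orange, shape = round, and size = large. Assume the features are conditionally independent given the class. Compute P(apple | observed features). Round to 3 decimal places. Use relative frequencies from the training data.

apple: (67/95) × (30/67) × (64/67) × (5/67) × (37/67) × (49/67) ≈ 0.00909172
pear: (28/95) × (18/28) × (17/28) × (18/28) × (1/28) × (17/28) ≈ 0.00160357
P(apple | x) = 0.00909172 / 0.01069529 ≈ 0.850

0.850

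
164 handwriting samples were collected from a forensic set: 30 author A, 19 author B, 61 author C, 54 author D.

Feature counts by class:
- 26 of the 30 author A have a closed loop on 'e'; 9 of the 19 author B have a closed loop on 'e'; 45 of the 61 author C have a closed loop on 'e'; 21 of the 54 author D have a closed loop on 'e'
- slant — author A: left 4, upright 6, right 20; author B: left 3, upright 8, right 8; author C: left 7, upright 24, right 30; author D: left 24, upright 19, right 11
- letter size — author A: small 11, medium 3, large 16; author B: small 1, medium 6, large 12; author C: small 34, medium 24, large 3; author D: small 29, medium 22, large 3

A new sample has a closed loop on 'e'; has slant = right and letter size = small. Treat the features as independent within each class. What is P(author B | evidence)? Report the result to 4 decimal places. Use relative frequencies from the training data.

author A: (30/164) × (26/30) × (20/30) × (11/30) ≈ 0.0387534
author B: (19/164) × (9/19) × (8/19) × (1/19) ≈ 0.00121613
author C: (61/164) × (45/61) × (30/61) × (34/61) ≈ 0.0752158
author D: (54/164) × (21/54) × (11/54) × (29/54) ≈ 0.0140081
P(author B | x) = 0.00121613 / 0.12919343 ≈ 0.0094

0.0094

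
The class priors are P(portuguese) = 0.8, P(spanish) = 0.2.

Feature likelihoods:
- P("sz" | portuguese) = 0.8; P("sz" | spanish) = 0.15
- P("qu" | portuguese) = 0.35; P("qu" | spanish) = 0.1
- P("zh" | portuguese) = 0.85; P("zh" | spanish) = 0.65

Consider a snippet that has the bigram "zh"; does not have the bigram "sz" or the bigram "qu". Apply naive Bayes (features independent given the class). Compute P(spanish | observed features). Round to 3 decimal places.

portuguese: 0.8 × (1−0.8) × (1−0.35) × 0.85 = 0.0884
spanish: 0.2 × (1−0.15) × (1−0.1) × 0.65 = 0.09945
P(spanish | x) = 0.09945 / 0.18785 ≈ 0.529

0.529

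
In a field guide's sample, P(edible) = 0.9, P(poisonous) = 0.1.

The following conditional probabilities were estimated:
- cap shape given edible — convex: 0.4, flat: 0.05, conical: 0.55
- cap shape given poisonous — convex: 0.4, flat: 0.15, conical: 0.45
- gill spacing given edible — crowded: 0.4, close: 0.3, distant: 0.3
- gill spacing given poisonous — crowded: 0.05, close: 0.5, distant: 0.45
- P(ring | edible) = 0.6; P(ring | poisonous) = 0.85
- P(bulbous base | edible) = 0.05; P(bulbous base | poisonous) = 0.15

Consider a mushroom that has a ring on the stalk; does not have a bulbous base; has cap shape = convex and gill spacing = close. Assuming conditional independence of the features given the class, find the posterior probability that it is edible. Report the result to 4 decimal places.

edible: 0.9 × 0.4 × 0.3 × 0.6 × (1−0.05) = 0.06156
poisonous: 0.1 × 0.4 × 0.5 × 0.85 × (1−0.15) = 0.01445
P(edible | x) = 0.06156 / 0.07601 ≈ 0.8099

0.8099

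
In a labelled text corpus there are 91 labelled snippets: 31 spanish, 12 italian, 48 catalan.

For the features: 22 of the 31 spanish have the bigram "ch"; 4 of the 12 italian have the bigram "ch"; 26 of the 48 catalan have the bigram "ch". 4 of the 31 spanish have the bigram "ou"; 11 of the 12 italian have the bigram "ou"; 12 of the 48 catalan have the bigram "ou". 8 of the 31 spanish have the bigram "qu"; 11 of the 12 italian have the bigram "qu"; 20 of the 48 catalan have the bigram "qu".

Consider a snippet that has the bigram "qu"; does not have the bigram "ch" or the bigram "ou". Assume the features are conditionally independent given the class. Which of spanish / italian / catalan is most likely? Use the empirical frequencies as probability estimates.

catalan

spanish: (31/91) × (9/31) × (27/31) × (8/31) ≈ 0.0222296
italian: (12/91) × (8/12) × (1/12) × (11/12) ≈ 0.00671551
catalan: (48/91) × (22/48) × (36/48) × (20/48) ≈ 0.0755495
Highest score → catalan.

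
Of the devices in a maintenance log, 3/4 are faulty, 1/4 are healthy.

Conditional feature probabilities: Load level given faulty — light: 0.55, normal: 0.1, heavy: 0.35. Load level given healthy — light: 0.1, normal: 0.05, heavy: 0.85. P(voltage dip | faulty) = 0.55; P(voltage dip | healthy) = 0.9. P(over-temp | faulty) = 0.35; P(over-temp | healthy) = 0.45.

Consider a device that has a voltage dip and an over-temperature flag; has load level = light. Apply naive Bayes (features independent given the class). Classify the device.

faulty

faulty: 0.75 × 0.55 × 0.55 × 0.35 = 0.07940625
healthy: 0.25 × 0.1 × 0.9 × 0.45 = 0.010125
Highest score → faulty.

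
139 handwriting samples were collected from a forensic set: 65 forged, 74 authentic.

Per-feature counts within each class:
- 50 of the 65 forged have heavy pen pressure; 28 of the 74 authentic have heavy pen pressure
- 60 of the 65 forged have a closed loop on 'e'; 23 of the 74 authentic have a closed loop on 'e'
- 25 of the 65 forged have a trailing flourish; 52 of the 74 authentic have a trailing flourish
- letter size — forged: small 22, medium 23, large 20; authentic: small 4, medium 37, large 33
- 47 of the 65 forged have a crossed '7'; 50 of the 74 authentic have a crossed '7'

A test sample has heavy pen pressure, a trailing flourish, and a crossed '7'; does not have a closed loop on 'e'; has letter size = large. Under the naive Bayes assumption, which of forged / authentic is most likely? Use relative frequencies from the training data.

authentic

forged: (65/139) × (50/65) × (5/65) × (25/65) × (20/65) × (47/65) ≈ 0.00236777
authentic: (74/139) × (28/74) × (51/74) × (52/74) × (33/74) × (50/74) ≈ 0.029395
Highest score → authentic.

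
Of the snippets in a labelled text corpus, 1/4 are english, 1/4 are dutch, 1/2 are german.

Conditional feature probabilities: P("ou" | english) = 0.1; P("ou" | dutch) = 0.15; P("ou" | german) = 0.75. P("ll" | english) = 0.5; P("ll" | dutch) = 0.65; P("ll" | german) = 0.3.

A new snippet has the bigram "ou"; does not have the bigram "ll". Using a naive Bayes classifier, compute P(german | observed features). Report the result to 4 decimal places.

english: 0.25 × 0.1 × (1−0.5) = 0.0125
dutch: 0.25 × 0.15 × (1−0.65) = 0.013125
german: 0.5 × 0.75 × (1−0.3) = 0.2625
P(german | x) = 0.2625 / 0.288125 ≈ 0.9111

0.9111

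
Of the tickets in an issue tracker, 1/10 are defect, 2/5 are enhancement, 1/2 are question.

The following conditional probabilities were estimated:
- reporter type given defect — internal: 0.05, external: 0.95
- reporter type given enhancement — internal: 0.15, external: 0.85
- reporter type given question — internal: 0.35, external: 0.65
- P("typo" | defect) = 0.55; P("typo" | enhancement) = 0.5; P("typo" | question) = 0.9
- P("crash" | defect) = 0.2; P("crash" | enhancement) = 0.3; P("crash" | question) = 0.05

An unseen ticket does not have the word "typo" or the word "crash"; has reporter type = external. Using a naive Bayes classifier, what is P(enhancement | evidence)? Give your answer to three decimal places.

defect: 0.1 × 0.95 × (1−0.55) × (1−0.2) = 0.0342
enhancement: 0.4 × 0.85 × (1−0.5) × (1−0.3) = 0.119
question: 0.5 × 0.65 × (1−0.9) × (1−0.05) = 0.030875
P(enhancement | x) = 0.119 / 0.184075 ≈ 0.646

0.646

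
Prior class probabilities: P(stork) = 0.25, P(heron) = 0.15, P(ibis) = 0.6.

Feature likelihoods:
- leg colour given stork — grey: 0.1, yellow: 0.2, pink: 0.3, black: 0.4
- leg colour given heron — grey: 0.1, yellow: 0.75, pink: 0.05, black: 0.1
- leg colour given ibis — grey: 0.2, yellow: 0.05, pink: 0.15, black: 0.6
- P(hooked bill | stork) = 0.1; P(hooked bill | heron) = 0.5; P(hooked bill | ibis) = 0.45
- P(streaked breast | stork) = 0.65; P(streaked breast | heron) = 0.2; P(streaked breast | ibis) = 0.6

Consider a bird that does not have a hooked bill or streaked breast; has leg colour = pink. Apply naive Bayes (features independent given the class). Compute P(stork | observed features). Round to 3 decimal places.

0.509

stork: 0.25 × 0.3 × (1−0.1) × (1−0.65) = 0.023625
heron: 0.15 × 0.05 × (1−0.5) × (1−0.2) = 0.003
ibis: 0.6 × 0.15 × (1−0.45) × (1−0.6) = 0.0198
P(stork | x) = 0.023625 / 0.046425 ≈ 0.509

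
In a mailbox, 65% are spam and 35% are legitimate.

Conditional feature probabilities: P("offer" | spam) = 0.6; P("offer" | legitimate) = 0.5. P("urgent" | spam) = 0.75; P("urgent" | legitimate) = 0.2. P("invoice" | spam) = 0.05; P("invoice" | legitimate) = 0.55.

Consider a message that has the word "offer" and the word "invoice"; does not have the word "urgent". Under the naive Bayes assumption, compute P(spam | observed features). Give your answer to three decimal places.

0.060

spam: 0.65 × 0.6 × (1−0.75) × 0.05 = 0.004875
legitimate: 0.35 × 0.5 × (1−0.2) × 0.55 = 0.077
P(spam | x) = 0.004875 / 0.081875 ≈ 0.060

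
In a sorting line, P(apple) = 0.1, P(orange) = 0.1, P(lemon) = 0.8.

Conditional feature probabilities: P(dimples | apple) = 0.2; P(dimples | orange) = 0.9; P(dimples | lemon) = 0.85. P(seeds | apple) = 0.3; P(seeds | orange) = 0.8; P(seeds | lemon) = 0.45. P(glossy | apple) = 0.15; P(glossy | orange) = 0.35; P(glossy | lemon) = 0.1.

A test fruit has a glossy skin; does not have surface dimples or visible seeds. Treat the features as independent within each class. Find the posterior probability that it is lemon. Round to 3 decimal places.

apple: 0.1 × (1−0.2) × (1−0.3) × 0.15 = 0.0084
orange: 0.1 × (1−0.9) × (1−0.8) × 0.35 = 0.0007
lemon: 0.8 × (1−0.85) × (1−0.45) × 0.1 = 0.0066
P(lemon | x) = 0.0066 / 0.0157 ≈ 0.420

0.420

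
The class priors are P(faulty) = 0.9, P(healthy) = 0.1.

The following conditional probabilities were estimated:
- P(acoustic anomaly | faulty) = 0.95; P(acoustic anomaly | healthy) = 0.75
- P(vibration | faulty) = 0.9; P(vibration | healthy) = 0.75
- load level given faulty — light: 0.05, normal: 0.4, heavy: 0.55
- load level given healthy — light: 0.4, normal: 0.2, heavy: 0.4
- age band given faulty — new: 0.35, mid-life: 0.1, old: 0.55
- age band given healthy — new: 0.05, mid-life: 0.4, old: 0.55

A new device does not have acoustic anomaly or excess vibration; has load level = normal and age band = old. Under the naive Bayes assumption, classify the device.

faulty

faulty: 0.9 × (1−0.95) × (1−0.9) × 0.4 × 0.55 = 0.00099
healthy: 0.1 × (1−0.75) × (1−0.75) × 0.2 × 0.55 = 0.0006875
Highest score → faulty.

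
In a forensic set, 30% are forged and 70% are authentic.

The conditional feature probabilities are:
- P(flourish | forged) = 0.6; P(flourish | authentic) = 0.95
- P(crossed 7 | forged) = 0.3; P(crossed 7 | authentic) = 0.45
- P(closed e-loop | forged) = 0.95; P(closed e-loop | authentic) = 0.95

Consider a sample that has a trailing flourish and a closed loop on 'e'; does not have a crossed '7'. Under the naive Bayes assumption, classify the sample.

authentic

forged: 0.3 × 0.6 × (1−0.3) × 0.95 = 0.1197
authentic: 0.7 × 0.95 × (1−0.45) × 0.95 = 0.3474625
Highest score → authentic.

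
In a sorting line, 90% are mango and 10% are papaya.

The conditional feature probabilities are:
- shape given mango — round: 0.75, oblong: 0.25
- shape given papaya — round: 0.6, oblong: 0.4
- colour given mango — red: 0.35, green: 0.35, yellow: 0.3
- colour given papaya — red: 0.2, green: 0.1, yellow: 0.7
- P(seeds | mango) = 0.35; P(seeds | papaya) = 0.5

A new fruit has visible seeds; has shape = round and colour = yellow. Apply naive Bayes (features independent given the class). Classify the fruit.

mango

mango: 0.9 × 0.75 × 0.3 × 0.35 = 0.070875
papaya: 0.1 × 0.6 × 0.7 × 0.5 = 0.021
Highest score → mango.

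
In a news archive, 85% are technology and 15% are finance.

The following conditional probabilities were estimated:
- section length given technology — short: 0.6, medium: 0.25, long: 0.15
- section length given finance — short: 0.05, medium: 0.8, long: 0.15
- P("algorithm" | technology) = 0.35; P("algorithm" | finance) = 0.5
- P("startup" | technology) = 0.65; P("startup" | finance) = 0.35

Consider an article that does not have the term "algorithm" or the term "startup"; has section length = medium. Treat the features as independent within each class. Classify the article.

technology

technology: 0.85 × 0.25 × (1−0.35) × (1−0.65) = 0.04834375
finance: 0.15 × 0.8 × (1−0.5) × (1−0.35) = 0.039
Highest score → technology.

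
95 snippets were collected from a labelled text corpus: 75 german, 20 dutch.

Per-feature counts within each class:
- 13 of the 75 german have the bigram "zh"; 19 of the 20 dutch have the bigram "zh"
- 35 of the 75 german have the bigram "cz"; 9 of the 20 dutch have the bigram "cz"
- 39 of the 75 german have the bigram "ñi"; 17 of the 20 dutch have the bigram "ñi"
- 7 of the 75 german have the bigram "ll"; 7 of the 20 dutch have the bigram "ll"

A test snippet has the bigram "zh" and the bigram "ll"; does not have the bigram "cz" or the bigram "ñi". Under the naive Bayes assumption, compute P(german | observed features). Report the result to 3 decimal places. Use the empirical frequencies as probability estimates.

german: (75/95) × (13/75) × (40/75) × (36/75) × (7/75) ≈ 0.00326961
dutch: (20/95) × (19/20) × (11/20) × (3/20) × (7/20) = 0.005775
P(german | x) = 0.00326961 / 0.00904461 ≈ 0.361

0.361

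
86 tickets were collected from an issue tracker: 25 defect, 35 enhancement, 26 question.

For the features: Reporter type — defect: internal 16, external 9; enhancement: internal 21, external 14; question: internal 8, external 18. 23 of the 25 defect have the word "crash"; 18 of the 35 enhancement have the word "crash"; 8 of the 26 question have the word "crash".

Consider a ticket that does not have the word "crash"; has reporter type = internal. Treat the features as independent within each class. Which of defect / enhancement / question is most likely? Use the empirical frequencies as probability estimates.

enhancement

defect: (25/86) × (16/25) × (2/25) ≈ 0.0148837
enhancement: (35/86) × (21/35) × (17/35) ≈ 0.118605
question: (26/86) × (8/26) × (18/26) ≈ 0.0644007
Highest score → enhancement.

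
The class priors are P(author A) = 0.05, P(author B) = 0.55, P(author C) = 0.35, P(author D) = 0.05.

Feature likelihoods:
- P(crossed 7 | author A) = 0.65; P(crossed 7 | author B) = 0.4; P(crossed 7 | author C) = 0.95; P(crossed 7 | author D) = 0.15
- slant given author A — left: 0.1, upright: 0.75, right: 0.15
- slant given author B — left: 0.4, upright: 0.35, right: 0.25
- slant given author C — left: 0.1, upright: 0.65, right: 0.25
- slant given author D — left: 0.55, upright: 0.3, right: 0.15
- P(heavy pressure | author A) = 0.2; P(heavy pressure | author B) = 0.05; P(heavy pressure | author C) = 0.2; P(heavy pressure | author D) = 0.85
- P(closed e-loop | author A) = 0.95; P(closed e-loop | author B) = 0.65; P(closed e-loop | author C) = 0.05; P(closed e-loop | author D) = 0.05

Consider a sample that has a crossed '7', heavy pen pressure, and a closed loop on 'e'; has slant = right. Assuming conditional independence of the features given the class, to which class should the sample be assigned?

author A: 0.05 × 0.65 × 0.15 × 0.2 × 0.95 = 0.00092625
author B: 0.55 × 0.4 × 0.25 × 0.05 × 0.65 = 0.0017875
author C: 0.35 × 0.95 × 0.25 × 0.2 × 0.05 = 0.00083125
author D: 0.05 × 0.15 × 0.15 × 0.85 × 0.05 = 0.0000478125
Highest score → author B.

author B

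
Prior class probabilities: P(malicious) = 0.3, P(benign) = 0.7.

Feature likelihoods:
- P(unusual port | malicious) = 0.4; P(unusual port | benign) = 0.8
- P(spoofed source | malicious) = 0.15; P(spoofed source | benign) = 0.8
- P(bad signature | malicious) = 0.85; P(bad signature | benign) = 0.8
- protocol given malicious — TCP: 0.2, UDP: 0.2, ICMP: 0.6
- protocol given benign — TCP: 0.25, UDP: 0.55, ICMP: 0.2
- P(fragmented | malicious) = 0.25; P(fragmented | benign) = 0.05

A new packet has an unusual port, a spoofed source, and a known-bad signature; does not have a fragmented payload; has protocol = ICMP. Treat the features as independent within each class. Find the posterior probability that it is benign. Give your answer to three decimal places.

malicious: 0.3 × 0.4 × 0.15 × 0.85 × 0.6 × (1−0.25) = 0.006885
benign: 0.7 × 0.8 × 0.8 × 0.8 × 0.2 × (1−0.05) = 0.068096
P(benign | x) = 0.068096 / 0.074981 ≈ 0.908

0.908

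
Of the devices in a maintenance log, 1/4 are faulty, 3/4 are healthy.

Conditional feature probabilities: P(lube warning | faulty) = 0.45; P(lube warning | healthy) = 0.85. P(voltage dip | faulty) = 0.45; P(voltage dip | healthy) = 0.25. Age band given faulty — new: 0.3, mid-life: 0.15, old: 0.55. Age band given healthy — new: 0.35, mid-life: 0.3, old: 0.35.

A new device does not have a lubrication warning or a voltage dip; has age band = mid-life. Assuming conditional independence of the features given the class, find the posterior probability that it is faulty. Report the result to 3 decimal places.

faulty: 0.25 × (1−0.45) × (1−0.45) × 0.15 = 0.01134375
healthy: 0.75 × (1−0.85) × (1−0.25) × 0.3 = 0.0253125
P(faulty | x) = 0.01134375 / 0.03665625 ≈ 0.309

0.309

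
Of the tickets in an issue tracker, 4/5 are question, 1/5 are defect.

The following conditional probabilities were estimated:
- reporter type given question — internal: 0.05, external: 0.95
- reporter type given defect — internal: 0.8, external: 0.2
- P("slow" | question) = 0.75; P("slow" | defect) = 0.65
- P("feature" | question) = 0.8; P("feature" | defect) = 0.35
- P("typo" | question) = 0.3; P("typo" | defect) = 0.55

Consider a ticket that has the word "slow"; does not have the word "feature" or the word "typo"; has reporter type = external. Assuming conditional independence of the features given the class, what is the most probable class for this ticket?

question

question: 0.8 × 0.95 × 0.75 × (1−0.8) × (1−0.3) = 0.0798
defect: 0.2 × 0.2 × 0.65 × (1−0.35) × (1−0.55) = 0.007605
Highest score → question.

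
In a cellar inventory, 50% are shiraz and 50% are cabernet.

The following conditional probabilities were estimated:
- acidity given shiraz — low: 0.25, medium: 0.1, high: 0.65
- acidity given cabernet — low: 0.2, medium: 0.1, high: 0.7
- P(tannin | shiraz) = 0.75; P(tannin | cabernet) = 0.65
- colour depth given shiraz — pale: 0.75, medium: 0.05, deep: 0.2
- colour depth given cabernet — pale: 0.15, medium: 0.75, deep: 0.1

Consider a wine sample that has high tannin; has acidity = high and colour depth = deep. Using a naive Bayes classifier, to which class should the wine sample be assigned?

shiraz

shiraz: 0.5 × 0.65 × 0.75 × 0.2 = 0.04875
cabernet: 0.5 × 0.7 × 0.65 × 0.1 = 0.02275
Highest score → shiraz.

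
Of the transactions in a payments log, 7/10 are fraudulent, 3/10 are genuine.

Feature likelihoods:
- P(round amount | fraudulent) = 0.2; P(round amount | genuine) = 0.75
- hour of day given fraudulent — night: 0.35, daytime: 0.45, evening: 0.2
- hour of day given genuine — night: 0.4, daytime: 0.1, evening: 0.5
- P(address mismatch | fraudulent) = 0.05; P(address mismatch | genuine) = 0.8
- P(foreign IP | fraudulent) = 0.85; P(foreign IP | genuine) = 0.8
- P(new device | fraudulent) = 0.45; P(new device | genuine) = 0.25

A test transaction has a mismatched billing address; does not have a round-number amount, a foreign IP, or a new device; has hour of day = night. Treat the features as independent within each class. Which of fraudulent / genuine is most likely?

fraudulent: 0.7 × (1−0.2) × 0.35 × 0.05 × (1−0.85) × (1−0.45) = 0.0008085
genuine: 0.3 × (1−0.75) × 0.4 × 0.8 × (1−0.8) × (1−0.25) = 0.0036
Highest score → genuine.

genuine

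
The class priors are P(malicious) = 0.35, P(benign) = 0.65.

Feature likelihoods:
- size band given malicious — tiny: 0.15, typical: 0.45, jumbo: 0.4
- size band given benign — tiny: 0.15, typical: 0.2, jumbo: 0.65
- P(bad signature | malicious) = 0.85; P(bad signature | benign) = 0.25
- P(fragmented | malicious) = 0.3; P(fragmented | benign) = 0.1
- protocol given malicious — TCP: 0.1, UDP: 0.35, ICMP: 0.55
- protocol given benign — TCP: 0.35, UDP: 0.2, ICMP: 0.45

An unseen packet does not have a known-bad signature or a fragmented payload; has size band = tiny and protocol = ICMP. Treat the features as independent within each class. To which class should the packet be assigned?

benign

malicious: 0.35 × 0.15 × (1−0.85) × (1−0.3) × 0.55 = 0.003031875
benign: 0.65 × 0.15 × (1−0.25) × (1−0.1) × 0.45 = 0.029615625
Highest score → benign.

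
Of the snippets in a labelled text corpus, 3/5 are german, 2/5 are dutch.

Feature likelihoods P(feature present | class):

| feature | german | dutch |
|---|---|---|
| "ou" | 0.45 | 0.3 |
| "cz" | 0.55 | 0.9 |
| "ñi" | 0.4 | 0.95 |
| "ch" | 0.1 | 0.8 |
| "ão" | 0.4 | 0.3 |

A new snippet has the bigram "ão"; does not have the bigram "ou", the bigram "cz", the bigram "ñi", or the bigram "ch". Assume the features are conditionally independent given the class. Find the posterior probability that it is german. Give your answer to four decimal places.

german: 0.6 × (1−0.45) × (1−0.55) × (1−0.4) × (1−0.1) × 0.4 = 0.032076
dutch: 0.4 × (1−0.3) × (1−0.9) × (1−0.95) × (1−0.8) × 0.3 = 0.000084
P(german | x) = 0.032076 / 0.03216 ≈ 0.9974

0.9974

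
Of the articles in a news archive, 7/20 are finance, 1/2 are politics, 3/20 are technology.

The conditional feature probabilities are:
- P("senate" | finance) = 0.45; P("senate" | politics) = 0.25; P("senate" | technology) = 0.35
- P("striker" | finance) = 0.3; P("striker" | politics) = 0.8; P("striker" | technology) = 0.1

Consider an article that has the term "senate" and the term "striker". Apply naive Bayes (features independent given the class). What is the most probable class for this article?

finance: 0.35 × 0.45 × 0.3 = 0.04725
politics: 0.5 × 0.25 × 0.8 = 0.1
technology: 0.15 × 0.35 × 0.1 = 0.00525
Highest score → politics.

politics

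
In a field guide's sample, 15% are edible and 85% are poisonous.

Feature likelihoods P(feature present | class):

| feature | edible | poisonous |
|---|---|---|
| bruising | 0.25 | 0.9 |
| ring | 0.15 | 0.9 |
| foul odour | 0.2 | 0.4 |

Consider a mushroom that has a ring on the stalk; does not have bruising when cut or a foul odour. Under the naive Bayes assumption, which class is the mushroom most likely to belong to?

poisonous

edible: 0.15 × (1−0.25) × 0.15 × (1−0.2) = 0.0135
poisonous: 0.85 × (1−0.9) × 0.9 × (1−0.4) = 0.0459
Highest score → poisonous.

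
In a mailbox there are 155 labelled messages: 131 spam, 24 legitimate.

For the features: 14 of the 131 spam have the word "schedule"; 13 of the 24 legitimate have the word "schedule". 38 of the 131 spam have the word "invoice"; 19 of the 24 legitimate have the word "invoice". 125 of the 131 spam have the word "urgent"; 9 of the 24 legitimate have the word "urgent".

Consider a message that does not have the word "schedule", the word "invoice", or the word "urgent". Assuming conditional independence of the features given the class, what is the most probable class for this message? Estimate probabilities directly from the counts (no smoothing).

spam: (131/155) × (117/131) × (93/131) × (6/131) ≈ 0.024544
legitimate: (24/155) × (11/24) × (5/24) × (15/24) ≈ 0.00924059
Highest score → spam.

spam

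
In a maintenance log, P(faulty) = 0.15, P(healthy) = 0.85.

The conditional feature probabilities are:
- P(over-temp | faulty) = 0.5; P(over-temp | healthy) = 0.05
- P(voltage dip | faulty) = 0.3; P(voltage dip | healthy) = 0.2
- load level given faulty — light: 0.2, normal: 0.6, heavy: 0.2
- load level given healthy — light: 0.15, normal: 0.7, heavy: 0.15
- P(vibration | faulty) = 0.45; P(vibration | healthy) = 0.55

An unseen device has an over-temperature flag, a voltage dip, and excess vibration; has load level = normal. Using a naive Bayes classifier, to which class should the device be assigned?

faulty

faulty: 0.15 × 0.5 × 0.3 × 0.6 × 0.45 = 0.006075
healthy: 0.85 × 0.05 × 0.2 × 0.7 × 0.55 = 0.0032725
Highest score → faulty.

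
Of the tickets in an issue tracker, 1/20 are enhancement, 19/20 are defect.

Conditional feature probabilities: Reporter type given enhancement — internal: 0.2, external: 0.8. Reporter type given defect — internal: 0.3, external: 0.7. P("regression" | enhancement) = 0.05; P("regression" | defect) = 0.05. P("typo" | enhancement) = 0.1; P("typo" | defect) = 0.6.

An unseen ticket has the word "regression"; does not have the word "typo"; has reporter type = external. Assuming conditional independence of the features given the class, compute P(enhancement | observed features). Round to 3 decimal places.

0.119

enhancement: 0.05 × 0.8 × 0.05 × (1−0.1) = 0.0018
defect: 0.95 × 0.7 × 0.05 × (1−0.6) = 0.0133
P(enhancement | x) = 0.0018 / 0.0151 ≈ 0.119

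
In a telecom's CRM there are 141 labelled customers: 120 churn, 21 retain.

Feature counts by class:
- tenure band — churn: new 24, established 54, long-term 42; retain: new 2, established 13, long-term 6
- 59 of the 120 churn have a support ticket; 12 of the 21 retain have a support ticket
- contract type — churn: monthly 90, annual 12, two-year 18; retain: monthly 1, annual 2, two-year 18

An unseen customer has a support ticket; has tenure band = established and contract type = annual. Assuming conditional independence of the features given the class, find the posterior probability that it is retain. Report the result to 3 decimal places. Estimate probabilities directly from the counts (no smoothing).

churn: (120/141) × (54/120) × (59/120) × (12/120) ≈ 0.0188298
retain: (21/141) × (13/21) × (12/21) × (2/21) ≈ 0.00501761
P(retain | x) = 0.00501761 / 0.02384741 ≈ 0.210

0.210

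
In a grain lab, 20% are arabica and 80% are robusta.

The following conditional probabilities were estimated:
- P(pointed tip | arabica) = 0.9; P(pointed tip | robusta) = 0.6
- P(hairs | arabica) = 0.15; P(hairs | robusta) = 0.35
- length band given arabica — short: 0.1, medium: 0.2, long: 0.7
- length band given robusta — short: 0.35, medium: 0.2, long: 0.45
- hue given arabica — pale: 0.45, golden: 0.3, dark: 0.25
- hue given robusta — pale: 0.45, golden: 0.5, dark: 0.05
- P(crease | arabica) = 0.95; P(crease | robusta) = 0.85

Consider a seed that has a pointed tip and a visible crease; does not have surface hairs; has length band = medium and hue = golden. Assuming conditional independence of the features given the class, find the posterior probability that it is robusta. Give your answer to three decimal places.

arabica: 0.2 × 0.9 × (1−0.15) × 0.2 × 0.3 × 0.95 = 0.008721
robusta: 0.8 × 0.6 × (1−0.35) × 0.2 × 0.5 × 0.85 = 0.02652
P(robusta | x) = 0.02652 / 0.035241 ≈ 0.753

0.753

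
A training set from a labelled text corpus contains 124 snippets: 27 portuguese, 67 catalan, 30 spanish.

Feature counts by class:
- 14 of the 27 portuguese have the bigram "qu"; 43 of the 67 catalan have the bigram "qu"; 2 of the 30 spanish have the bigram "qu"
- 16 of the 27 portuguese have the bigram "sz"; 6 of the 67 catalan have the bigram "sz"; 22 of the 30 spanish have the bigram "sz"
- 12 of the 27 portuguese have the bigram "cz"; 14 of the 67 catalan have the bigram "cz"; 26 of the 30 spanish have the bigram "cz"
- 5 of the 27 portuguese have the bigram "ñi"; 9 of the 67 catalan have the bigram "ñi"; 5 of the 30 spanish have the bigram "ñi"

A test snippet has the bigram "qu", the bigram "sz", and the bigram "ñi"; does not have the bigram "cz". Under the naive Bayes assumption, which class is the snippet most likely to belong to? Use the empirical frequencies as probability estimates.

portuguese

portuguese: (27/124) × (14/27) × (16/27) × (15/27) × (5/27) ≈ 0.00688329
catalan: (67/124) × (43/67) × (6/67) × (53/67) × (9/67) ≈ 0.00329983
spanish: (30/124) × (2/30) × (22/30) × (4/30) × (5/30) ≈ 0.000262843
Highest score → portuguese.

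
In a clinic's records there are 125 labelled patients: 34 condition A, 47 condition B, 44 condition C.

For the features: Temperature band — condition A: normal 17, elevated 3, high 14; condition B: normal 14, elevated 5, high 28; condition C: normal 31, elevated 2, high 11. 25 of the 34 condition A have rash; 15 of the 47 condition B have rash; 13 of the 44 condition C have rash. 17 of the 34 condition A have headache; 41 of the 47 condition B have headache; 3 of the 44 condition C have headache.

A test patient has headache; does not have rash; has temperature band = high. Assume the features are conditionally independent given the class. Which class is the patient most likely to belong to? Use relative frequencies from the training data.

condition B

condition A: (34/125) × (14/34) × (9/34) × (17/34) ≈ 0.0148235
condition B: (47/125) × (28/47) × (32/47) × (41/47) ≈ 0.133041
condition C: (44/125) × (11/44) × (31/44) × (3/44) ≈ 0.00422727
Highest score → condition B.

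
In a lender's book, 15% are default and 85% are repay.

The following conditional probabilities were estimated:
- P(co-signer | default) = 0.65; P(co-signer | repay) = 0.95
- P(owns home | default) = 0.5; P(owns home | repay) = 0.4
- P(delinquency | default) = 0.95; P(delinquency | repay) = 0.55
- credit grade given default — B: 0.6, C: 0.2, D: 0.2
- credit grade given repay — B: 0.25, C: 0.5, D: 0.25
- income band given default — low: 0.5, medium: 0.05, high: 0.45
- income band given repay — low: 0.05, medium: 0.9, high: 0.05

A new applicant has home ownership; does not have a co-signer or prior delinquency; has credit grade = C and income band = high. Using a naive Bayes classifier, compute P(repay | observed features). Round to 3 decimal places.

default: 0.15 × (1−0.65) × 0.5 × (1−0.95) × 0.2 × 0.45 = 0.000118125
repay: 0.85 × (1−0.95) × 0.4 × (1−0.55) × 0.5 × 0.05 = 0.00019125
P(repay | x) = 0.00019125 / 0.000309375 ≈ 0.618

0.618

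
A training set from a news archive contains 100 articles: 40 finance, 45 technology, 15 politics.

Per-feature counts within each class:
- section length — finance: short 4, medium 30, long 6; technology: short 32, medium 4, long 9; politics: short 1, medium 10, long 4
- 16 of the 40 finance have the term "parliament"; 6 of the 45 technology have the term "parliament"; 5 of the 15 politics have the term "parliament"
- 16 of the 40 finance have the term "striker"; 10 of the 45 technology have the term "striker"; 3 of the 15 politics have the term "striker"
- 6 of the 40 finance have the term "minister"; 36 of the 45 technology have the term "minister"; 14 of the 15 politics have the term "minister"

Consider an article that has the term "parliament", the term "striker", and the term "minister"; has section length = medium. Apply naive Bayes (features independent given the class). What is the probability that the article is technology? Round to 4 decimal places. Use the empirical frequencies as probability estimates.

finance: (40/100) × (30/40) × (16/40) × (16/40) × (6/40) = 0.0072
technology: (45/100) × (4/45) × (6/45) × (10/45) × (36/45) ≈ 0.000948148
politics: (15/100) × (10/15) × (5/15) × (3/15) × (14/15) ≈ 0.00622222
P(technology | x) = 0.000948148 / 0.014370368 ≈ 0.0660

0.0660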